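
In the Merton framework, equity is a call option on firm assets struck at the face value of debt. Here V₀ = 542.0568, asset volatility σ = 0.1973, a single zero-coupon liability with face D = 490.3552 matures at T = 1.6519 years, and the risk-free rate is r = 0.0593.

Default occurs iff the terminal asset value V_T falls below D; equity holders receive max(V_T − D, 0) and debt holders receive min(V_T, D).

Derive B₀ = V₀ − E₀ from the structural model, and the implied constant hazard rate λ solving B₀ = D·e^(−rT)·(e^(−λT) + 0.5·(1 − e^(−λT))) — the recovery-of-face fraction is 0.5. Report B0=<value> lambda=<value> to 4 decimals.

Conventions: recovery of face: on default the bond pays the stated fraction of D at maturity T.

With assets at 542.0568 and a single debt payment of 490.3552 at 1.6519 years:
d₁ = [ln(V₀/D) + (r + σ²/2)T] / (σ√T)
   = [ln(542.0568/490.3552) + (0.0593 + 0.5·0.1973²)·1.6519] / (0.1973·√1.6519)
   = [0.100241 + 0.130110] / 0.253582 = 0.908385
d₂ = d₁ − σ√T = 0.908385 − 0.253582 = 0.654803
N(d₁) = 0.818163,  N(d₂) = 0.743703,  e^(−rT) = 0.906687
E₀ = V₀·N(d₁) − D·e^(−rT)·N(d₂)
   = 542.0568·0.818163 − 490.3552·0.906687·0.743703 = 112.841287
B₀ = V₀ − E₀ = 542.0568 − 112.841287 = 429.215513
e^(−λT) = (B₀·e^(rT)/D − 0.5)/(1 − 0.5) = (429.2155·1.102916/490.3552 − 0.5)/0.5 = 0.93079908
λ = −ln(0.93079908)/1.6519 = 0.043412

B0=429.2155 lambda=0.0434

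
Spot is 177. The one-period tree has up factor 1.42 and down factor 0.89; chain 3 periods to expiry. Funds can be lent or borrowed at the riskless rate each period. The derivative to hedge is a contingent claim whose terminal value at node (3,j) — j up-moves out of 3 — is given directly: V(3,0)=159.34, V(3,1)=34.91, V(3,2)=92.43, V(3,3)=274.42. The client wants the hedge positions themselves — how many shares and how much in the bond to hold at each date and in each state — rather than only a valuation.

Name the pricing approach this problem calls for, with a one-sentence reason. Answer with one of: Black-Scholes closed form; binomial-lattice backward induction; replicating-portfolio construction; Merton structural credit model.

Key observation: the task asks for the hedge itself — share and bond holdings at every node of the 3-period tree on spot 177 with factors 1.42/0.89 — which is exactly what the replicating-portfolio construction produces.

framework: replicating-portfolio construction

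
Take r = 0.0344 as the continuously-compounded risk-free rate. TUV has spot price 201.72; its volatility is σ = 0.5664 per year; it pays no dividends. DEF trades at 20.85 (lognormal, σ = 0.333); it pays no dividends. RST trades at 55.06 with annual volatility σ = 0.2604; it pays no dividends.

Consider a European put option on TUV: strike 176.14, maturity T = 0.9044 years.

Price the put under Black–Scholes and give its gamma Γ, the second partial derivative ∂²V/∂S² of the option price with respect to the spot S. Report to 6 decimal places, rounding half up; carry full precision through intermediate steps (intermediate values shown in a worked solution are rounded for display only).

price = 25.881415
Γ = 0.003105

σ√T = 0.5664·√0.9044 = 0.538646
d₁ = (ln(S/K) + (r+σ²/2)T) / (σ√T) = (ln(201.72/176.14) + (0.0344+0.5664²/2)·0.9044) / 0.538646 = (0.135601 + 0.176181) / 0.538646 = 0.578826
d₂ = d₁ − σ√T = 0.578826 − 0.538646 = 0.040180
e^{−rT} = 0.969368
N(−d₁) = 0.281353,  N(−d₂) = 0.483975
Put price V = K·e^{−rT}·N(−d₂) − S·N(−d₁) = 82.635968 − 56.754553 = 25.881415
φ(d₁) = (1/√(2π))·e^{−d₁²/2} = 0.337409
Γ = φ(d₁) / (S·σ·√T) = 0.003105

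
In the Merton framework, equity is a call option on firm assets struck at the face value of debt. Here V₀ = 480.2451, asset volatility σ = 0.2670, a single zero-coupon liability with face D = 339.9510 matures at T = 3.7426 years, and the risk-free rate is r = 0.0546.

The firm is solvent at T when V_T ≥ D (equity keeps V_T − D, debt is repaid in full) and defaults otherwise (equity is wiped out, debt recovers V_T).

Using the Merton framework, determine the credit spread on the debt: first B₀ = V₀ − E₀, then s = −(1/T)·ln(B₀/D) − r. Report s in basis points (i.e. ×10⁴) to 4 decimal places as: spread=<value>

Equity is a call on the firm's assets struck at D = 339.9510:
d₁ = [ln(V₀/D) + (r + σ²/2)T] / (σ√T)
   = [ln(480.2451/339.9510) + (0.0546 + 0.5·0.2670²)·3.7426] / (0.2670·√3.7426)
   = [0.345495 + 0.337749] / 0.516533 = 1.322751
d₂ = d₁ − σ√T = 1.322751 − 0.516533 = 0.806218
N(d₁) = 0.907041,  N(d₂) = 0.789941,  e^(−rT) = 0.815180
E₀ = V₀·N(d₁) − D·e^(−rT)·N(d₂)
   = 480.2451·0.907041 − 339.9510·0.815180·0.789941 = 216.692299
B₀ = V₀ − E₀ = 480.2451 − 216.692299 = 263.552801
spread = −(1/T)·ln(B₀/D) − r = −(1/3.7426)·ln(263.552801/339.9510) − 0.0546 = 0.01341362
in basis points: 0.01341362 × 10⁴ = 134.1362 bp

spread=134.1362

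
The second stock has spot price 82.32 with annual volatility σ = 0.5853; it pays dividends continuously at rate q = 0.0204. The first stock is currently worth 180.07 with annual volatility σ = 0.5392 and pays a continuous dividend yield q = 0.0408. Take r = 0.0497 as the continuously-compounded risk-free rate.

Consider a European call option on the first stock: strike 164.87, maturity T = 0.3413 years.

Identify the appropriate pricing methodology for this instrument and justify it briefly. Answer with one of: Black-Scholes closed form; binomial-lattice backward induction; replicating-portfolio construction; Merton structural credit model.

framework: Black-Scholes closed form

Key observation: with the first stock following a GBM at constant σ and r, the European call struck at 164.87 prices in closed form — nothing here needs a stepwise model or a balance sheet.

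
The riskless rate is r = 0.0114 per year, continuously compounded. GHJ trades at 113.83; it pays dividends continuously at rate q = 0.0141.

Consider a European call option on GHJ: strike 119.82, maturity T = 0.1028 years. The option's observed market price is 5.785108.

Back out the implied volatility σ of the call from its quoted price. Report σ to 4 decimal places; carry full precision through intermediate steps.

sigma = 0.5674

At σ = 0.5674 the Black–Scholes value reproduces the quote:
σ√T = 0.5674·√0.1028 = 0.181922
d₁ = (ln(S/K) + (r−q+σ²/2)T) / (σ√T) = (ln(113.83/119.82) + (0.0114−0.0141+0.5674²/2)·0.1028) / 0.181922 = (-0.051285 + 0.016270) / 0.181922 = -0.192468
d₂ = d₁ − σ√T = -0.192468 − 0.181922 = -0.374390
e^{−rT} = 0.998829
e^{−qT} = 0.998552
N(d₁) = 0.423688,  N(d₂) = 0.354057
V = S·e^{−qT}·N(d₁) − K·e^{−rT}·N(d₂) = 48.158530 − 42.373422 = 5.785108 (the quoted price), and the Black–Scholes price is strictly increasing in σ, so σ is unique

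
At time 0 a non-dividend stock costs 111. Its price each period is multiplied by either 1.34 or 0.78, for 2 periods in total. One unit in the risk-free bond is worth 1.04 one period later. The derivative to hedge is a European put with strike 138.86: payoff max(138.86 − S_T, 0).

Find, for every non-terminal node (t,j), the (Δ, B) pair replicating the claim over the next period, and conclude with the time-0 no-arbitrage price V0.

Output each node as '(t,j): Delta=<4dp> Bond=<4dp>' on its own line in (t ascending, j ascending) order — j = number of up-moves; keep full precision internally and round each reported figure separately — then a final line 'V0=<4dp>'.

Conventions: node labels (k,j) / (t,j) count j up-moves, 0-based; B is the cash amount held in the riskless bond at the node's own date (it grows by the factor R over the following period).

(0,0): Delta=-0.5658 Bond=92.2401
(1,0): Delta=-1.0000 Bond=133.5192
(1,1): Delta=-0.2742 Bond=52.5573
V0=29.4318

Arbitrage-free pricing uses the up-move probability p* = (R−d)/(u−d) = 0.4643, discounting each step at R = 1.04.
At maturity the claim pays: V(2,0)=71.3276, V(2,1)=22.8428, V(2,2)=0.0000
Node (1,0) S=86.5800: V=(p*·22.8428+(1−p*)·71.3276)/1.04=46.9392; Δ=(22.8428−71.3276)/(116.0172−67.5324)=-1.0000; B=V−Δ·S=133.5192
Node (1,1) S=148.7400: V=(p*·0.0000+(1−p*)·22.8428)/1.04=11.7666; Δ=(0.0000−22.8428)/(199.3116−116.0172)=-0.2742; B=V−Δ·S=52.5573
Node (0,0) S=111.0000: V=(p*·11.7666+(1−p*)·46.9392)/1.04=29.4318; Δ=(11.7666−46.9392)/(148.7400−86.5800)=-0.5658; B=V−Δ·S=92.2401
Verification: the root portfolio costs Δ(0,0)·S0 + B(0,0) = 29.4318, matching V0.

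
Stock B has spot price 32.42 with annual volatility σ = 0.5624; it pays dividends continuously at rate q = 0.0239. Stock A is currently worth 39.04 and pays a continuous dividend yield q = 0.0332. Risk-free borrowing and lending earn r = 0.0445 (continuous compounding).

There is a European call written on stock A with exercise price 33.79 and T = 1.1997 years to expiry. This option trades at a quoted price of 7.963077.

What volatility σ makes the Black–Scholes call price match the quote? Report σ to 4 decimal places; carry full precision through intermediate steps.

sigma = 0.3131

At σ = 0.3131 the Black–Scholes value reproduces the quote:
σ√T = 0.3131·√1.1997 = 0.342941
d₁ = (ln(S/K) + (r−q+σ²/2)T) / (σ√T) = (ln(39.04/33.79) + (0.0445−0.0332+0.3131²/2)·1.1997) / 0.342941 = (0.144422 + 0.072361) / 0.342941 = 0.632128
d₂ = d₁ − σ√T = 0.632128 − 0.342941 = 0.289187
e^{−rT} = 0.948013
e^{−qT} = 0.960953
N(d₁) = 0.736349,  N(d₂) = 0.613781
V = S·e^{−qT}·N(d₁) − K·e^{−rT}·N(d₂) = 27.624552 − 19.661476 = 7.963077 (matching the quote); vega is positive throughout, so no other σ reproduces this price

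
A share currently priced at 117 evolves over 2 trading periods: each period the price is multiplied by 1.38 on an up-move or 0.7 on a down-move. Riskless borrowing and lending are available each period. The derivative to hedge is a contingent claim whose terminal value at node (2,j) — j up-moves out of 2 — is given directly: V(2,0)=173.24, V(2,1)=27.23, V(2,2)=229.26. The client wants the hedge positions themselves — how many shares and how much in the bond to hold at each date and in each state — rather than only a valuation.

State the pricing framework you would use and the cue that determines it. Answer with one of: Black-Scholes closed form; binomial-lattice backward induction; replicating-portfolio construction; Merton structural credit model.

framework: replicating-portfolio construction

Key observation: since the answer must list Δ and B at each node of the 1.38/0.7 lattice on 117, the replicating-portfolio method — solving the two-state system at every node — is the one that applies.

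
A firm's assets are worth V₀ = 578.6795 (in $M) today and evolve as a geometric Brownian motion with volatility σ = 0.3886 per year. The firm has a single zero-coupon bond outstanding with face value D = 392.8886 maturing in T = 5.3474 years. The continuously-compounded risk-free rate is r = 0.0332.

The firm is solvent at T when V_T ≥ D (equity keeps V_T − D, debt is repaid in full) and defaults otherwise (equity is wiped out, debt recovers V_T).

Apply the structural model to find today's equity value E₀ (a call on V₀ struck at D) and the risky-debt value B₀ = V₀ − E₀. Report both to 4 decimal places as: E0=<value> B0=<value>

With assets at 578.6795 and a single debt payment of 392.8886 at 5.3474 years:
d₁ = [ln(V₀/D) + (r + σ²/2)T] / (σ√T)
   = [ln(578.6795/392.8886) + (0.0332 + 0.5·0.3886²)·5.3474] / (0.3886·√5.3474)
   = [0.387223 + 0.581289] / 0.898616 = 1.077782
d₂ = d₁ − σ√T = 1.077782 − 0.898616 = 0.179166
N(d₁) = 0.859434,  N(d₂) = 0.571096,  e^(−rT) = 0.837333
E₀ = V₀·N(d₁) − D·e^(−rT)·N(d₂)
   = 578.6795·0.859434 − 392.8886·0.837333·0.571096 = 309.458690
B₀ = V₀ − E₀ = 578.6795 − 309.458690 = 269.220810

E0=309.4587 B0=269.2208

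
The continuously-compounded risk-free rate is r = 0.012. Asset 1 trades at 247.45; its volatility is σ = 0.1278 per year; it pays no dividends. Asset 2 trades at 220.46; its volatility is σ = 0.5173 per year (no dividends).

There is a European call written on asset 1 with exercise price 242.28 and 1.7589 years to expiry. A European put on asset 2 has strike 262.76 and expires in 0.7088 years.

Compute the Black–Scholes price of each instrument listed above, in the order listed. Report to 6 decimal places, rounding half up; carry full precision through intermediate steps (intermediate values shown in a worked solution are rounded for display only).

[asset 1 call K=242.28]
σ√T = 0.1278·√1.7589 = 0.169493
d₁ = (ln(S/K) + (r+σ²/2)T) / (σ√T) = (ln(247.45/242.28) + (0.012+0.1278²/2)·1.7589) / 0.169493 = (0.021114 + 0.035471) / 0.169493 = 0.333850
d₂ = d₁ − σ√T = 0.333850 − 0.169493 = 0.164357
e^{−rT} = 0.979114
N(d₁) = 0.630754,  N(d₂) = 0.565275
price = S·N(d₁) − K·e^{−rT}·N(d₂) = 156.079974 − 134.094431 = 21.985543
[asset 2 put K=262.76]
σ√T = 0.5173·√0.7088 = 0.435516
d₁ = (ln(S/K) + (r+σ²/2)T) / (σ√T) = (ln(220.46/262.76) + (0.012+0.5173²/2)·0.7088) / 0.435516 = (-0.175525 + 0.103343) / 0.435516 = -0.165739
d₂ = d₁ − σ√T = -0.165739 − 0.435516 = -0.601255
e^{−rT} = 0.991530
N(−d₁) = 0.565819,  N(−d₂) = 0.726165
price = K·e^{−rT}·N(−d₂) − S·N(−d₁) = 189.191064 − 124.740415 = 64.450650

price(asset 1 call K=242.28) = 21.985543
price(asset 2 put K=262.76) = 64.450650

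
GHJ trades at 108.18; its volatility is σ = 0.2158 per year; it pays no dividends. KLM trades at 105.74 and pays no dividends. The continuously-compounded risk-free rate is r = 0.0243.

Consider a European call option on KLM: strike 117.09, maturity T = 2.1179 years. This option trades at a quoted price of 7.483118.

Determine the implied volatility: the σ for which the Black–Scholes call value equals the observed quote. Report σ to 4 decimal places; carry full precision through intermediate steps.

At σ = 0.1589 the Black–Scholes value reproduces the quote:
σ√T = 0.1589·√2.1179 = 0.231247
d₁ = (ln(S/K) + (r+σ²/2)T) / (σ√T) = (ln(105.74/117.09) + (0.0243+0.1589²/2)·2.1179) / 0.231247 = (-0.101960 + 0.078203) / 0.231247 = -0.102734
d₂ = d₁ − σ√T = -0.102734 − 0.231247 = -0.333981
e^{−rT} = 0.949837
N(d₁) = 0.459087,  N(d₂) = 0.369197
V = S·N(d₁) − K·e^{−rT}·N(d₂) = 48.543857 − 41.060738 = 7.483118 (the quoted price), and the Black–Scholes price is strictly increasing in σ, so σ is unique

sigma = 0.1589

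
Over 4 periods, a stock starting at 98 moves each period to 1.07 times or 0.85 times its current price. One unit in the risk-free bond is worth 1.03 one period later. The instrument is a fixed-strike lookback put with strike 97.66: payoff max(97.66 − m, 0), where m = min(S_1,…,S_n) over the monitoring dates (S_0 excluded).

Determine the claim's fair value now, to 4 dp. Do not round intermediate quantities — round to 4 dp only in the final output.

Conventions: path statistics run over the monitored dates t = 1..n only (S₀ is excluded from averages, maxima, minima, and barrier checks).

price = 5.2407

No-arbitrage gives p* = (R−d)/(u−d) = 0.8182: enumerate every path, weight its payoff by its p*-probability, and discount by R^4.
Enumerate all 2^4 = 16 price paths (U = up ×1.07, D = down ×0.85); each path with k up-moves has probability p*^k·(1−p*)^(4−k).
DDDD: m=51.1566, payoff=46.5034, prob=0.001093
UDDD: m=64.3971, payoff=33.2629, prob=0.004918
DUDD: m=64.3971, payoff=33.2629, prob=0.004918
UUDD: m=81.0646, payoff=16.5954, prob=0.022130
DDUD: m=64.3971, payoff=33.2629, prob=0.004918
UDUD: m=81.0646, payoff=16.5954, prob=0.022130
DUUD: m=81.0646, payoff=16.5954, prob=0.022130
UUUD: m=102.0461, payoff=0.0000, prob=0.099583
DDDU: m=60.1842, payoff=37.4757, prob=0.004918
UDDU: m=75.7613, payoff=21.8986, prob=0.022130
DUDU: m=75.7613, payoff=21.8986, prob=0.022130
UUDU: m=95.3702, payoff=2.2898, prob=0.099583
DDUU: m=70.8050, payoff=26.8550, prob=0.022130
UDUU: m=89.1310, payoff=8.5290, prob=0.099583
DUUU: m=83.3000, payoff=14.3600, prob=0.099583
UUUU: m=104.8600, payoff=0.0000, prob=0.448125
Price = Σ prob·payoff / R^4 = 5.898494 / 1.125509 = 5.2407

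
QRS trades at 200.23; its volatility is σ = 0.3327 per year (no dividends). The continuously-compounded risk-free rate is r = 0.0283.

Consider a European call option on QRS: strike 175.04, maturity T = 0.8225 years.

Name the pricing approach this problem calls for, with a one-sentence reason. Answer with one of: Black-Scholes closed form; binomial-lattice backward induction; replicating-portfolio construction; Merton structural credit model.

framework: Black-Scholes closed form

Key observation: with QRS following a GBM at constant σ and r, the European call struck at 175.04 prices in closed form — nothing here needs a stepwise model or a balance sheet.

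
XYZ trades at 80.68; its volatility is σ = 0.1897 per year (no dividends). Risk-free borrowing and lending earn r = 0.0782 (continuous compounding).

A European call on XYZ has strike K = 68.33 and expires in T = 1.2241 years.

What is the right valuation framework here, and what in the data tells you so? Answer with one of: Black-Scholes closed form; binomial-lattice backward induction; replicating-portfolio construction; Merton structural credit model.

framework: Black-Scholes closed form

Key observation: everything needed for the exact continuous-time valuation of the European call on XYZ (strike 68.33) is given, and no feature rules the closed form out.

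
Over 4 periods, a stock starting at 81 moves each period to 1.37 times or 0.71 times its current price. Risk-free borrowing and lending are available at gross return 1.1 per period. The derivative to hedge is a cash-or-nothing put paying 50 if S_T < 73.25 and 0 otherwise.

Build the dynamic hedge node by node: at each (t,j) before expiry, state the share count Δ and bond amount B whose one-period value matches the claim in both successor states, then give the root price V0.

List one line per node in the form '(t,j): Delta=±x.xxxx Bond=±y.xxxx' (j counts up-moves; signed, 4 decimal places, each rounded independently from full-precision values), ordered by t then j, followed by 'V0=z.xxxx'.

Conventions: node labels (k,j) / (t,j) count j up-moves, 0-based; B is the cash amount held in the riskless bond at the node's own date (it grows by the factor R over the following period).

Risk-neutral probability p* = (R−d)/(u−d) = (1.1−0.71)/(1.37−0.71) = 0.5909.
At maturity the claim pays: V(4,0)=50.0000, V(4,1)=50.0000, V(4,2)=0.0000, V(4,3)=0.0000, V(4,4)=0.0000
(3,0): S=28.9908. Δ = (V_up−V_dn)/(S_up−S_dn) = (50.0000−50.0000)/(39.7174−20.5835) = 0.0000. V = [p*·50.0000 + (1−p*)·50.0000]/1.1 = 45.4545. B = V − Δ·S = 45.4545.
(3,1): S=55.9400. Δ = (V_up−V_dn)/(S_up−S_dn) = (0.0000−50.0000)/(76.6378−39.7174) = -1.3543. V = [p*·0.0000 + (1−p*)·50.0000]/1.1 = 18.5950. B = V − Δ·S = 94.3526.
(3,2): S=107.9405. Δ = (V_up−V_dn)/(S_up−S_dn) = (0.0000−0.0000)/(147.8785−76.6378) = 0.0000. V = [p*·0.0000 + (1−p*)·0.0000]/1.1 = 0.0000. B = V − Δ·S = 0.0000.
(3,3): S=208.2796. Δ = (V_up−V_dn)/(S_up−S_dn) = (0.0000−0.0000)/(285.3430−147.8785) = 0.0000. V = [p*·0.0000 + (1−p*)·0.0000]/1.1 = 0.0000. B = V − Δ·S = 0.0000.
(2,0): S=40.8321. Δ = (V_up−V_dn)/(S_up−S_dn) = (18.5950−45.4545)/(55.9400−28.9908) = -0.9967. V = [p*·18.5950 + (1−p*)·45.4545]/1.1 = 26.8937. B = V − Δ·S = 67.5899.
(2,1): S=78.7887. Δ = (V_up−V_dn)/(S_up−S_dn) = (0.0000−18.5950)/(107.9405−55.9400) = -0.3576. V = [p*·0.0000 + (1−p*)·18.5950]/1.1 = 6.9155. B = V − Δ·S = 35.0898.
(2,2): S=152.0289. Δ = (V_up−V_dn)/(S_up−S_dn) = (0.0000−0.0000)/(208.2796−107.9405) = 0.0000. V = [p*·0.0000 + (1−p*)·0.0000]/1.1 = 0.0000. B = V − Δ·S = 0.0000.
(1,0): S=57.5100. Δ = (V_up−V_dn)/(S_up−S_dn) = (6.9155−26.8937)/(78.7887−40.8321) = -0.5263. V = [p*·6.9155 + (1−p*)·26.8937]/1.1 = 13.7167. B = V − Δ·S = 43.9866.
(1,1): S=110.9700. Δ = (V_up−V_dn)/(S_up−S_dn) = (0.0000−6.9155)/(152.0289−78.7887) = -0.0944. V = [p*·0.0000 + (1−p*)·6.9155]/1.1 = 2.5719. B = V − Δ·S = 13.0499.
(0,0): S=81.0000. Δ = (V_up−V_dn)/(S_up−S_dn) = (2.5719−13.7167)/(110.9700−57.5100) = -0.2085. V = [p*·2.5719 + (1−p*)·13.7167]/1.1 = 6.4828. B = V − Δ·S = 23.3690.
Sanity check at the root: Δ(0,0)·S0 + B(0,0) reproduces V0 = 6.4828.

(0,0): Delta=-0.2085 Bond=23.3690
(1,0): Delta=-0.5263 Bond=43.9866
(1,1): Delta=-0.0944 Bond=13.0499
(2,0): Delta=-0.9967 Bond=67.5899
(2,1): Delta=-0.3576 Bond=35.0898
(2,2): Delta=0.0000 Bond=0.0000
(3,0): Delta=0.0000 Bond=45.4545
(3,1): Delta=-1.3543 Bond=94.3526
(3,2): Delta=0.0000 Bond=0.0000
(3,3): Delta=0.0000 Bond=0.0000
V0=6.4828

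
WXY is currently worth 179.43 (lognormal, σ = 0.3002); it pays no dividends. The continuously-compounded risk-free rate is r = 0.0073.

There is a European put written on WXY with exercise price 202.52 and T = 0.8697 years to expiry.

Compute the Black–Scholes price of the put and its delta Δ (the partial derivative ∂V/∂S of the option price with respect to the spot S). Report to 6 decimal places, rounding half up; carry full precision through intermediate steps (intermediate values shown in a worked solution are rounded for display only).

price = 33.833125
Δ = -0.606319

σ√T = 0.3002·√0.8697 = 0.279960
d₁ = (ln(S/K) + (r+σ²/2)T) / (σ√T) = (ln(179.43/202.52) + (0.0073+0.3002²/2)·0.8697) / 0.279960 = (-0.121053 + 0.045538) / 0.279960 = -0.269739
d₂ = d₁ − σ√T = -0.269739 − 0.279960 = -0.549698
e^{−rT} = 0.993671
N(−d₁) = 0.606319,  N(−d₂) = 0.708737
Put price V = K·e^{−rT}·N(−d₂) − S·N(−d₁) = 142.625015 − 108.791889 = 33.833125
Δ = −N(−d₁) = -0.606319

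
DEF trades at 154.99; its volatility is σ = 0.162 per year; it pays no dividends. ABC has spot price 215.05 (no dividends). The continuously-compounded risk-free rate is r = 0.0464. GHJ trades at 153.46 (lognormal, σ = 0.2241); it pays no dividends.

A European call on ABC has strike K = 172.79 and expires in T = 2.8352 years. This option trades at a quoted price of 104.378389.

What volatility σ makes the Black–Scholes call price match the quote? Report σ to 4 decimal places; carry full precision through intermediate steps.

sigma = 0.5795

At σ = 0.5795 the Black–Scholes value reproduces the quote:
σ√T = 0.5795·√2.8352 = 0.975765
d₁ = (ln(S/K) + (r+σ²/2)T) / (σ√T) = (ln(215.05/172.79) + (0.0464+0.5795²/2)·2.8352) / 0.975765 = (0.218794 + 0.607612) / 0.975765 = 0.846931
d₂ = d₁ − σ√T = 0.846931 − 0.975765 = -0.128834
e^{−rT} = 0.876733
N(d₁) = 0.801483,  N(d₂) = 0.448744
V = S·N(d₁) − K·e^{−rT}·N(d₂) = 172.358959 − 67.980570 = 104.378389 (matching the quote); vega is positive throughout, so no other σ reproduces this price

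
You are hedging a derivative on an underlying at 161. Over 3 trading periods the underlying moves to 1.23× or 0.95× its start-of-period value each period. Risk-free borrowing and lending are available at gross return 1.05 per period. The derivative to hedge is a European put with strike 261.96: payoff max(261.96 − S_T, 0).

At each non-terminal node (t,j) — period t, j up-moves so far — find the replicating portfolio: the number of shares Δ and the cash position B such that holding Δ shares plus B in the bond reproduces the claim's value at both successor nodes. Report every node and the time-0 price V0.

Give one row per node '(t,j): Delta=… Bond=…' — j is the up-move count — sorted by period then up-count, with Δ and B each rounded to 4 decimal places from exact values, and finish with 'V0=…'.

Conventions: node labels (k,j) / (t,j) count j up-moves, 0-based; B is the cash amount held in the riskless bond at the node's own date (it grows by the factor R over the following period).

(0,0): Delta=-0.9034 Bond=212.2198
(1,0): Delta=-1.0000 Bond=237.6054
(1,1): Delta=-0.7691 Bond=196.2366
(2,0): Delta=-1.0000 Bond=249.4857
(2,1): Delta=-1.0000 Bond=249.4857
(2,2): Delta=-0.4481 Bond=127.8612
V0=66.7721

The replicating-portfolio and risk-neutral prices coincide; use p* = (1.05−0.95)/(1.23−0.95) = 0.3571 for the latter.
Payoffs at expiry: V(3,0)=123.9226, V(3,1)=83.2379, V(3,2)=30.5619, V(3,3)=0.0000
  t=2,j=0: stock 145.3025 → up 178.7221 (V=83.2379), down 138.0374 (V=123.9226). Price 104.1832; hedge Δ=-1.0000, bond B=249.4857.
  t=2,j=1: stock 188.1285 → up 231.3981 (V=30.5619), down 178.7221 (V=83.2379). Price 61.3572; hedge Δ=-1.0000, bond B=249.4857.
  t=2,j=2: stock 243.5769 → up 299.5996 (V=0.0000), down 231.3981 (V=30.5619). Price 18.7114; hedge Δ=-0.4481, bond B=127.8612.
  t=1,j=0: stock 152.9500 → up 188.1285 (V=61.3572), down 145.3025 (V=104.1832). Price 84.6554; hedge Δ=-1.0000, bond B=237.6054.
  t=1,j=1: stock 198.0300 → up 243.5769 (V=18.7114), down 188.1285 (V=61.3572). Price 43.9301; hedge Δ=-0.7691, bond B=196.2366.
  t=0,j=0: stock 161.0000 → up 198.0300 (V=43.9301), down 152.9500 (V=84.6554). Price 66.7721; hedge Δ=-0.9034, bond B=212.2198.
As a check, the time-0 holding Δ(0,0)·S0 + B(0,0) comes to 66.7721 — exactly V0.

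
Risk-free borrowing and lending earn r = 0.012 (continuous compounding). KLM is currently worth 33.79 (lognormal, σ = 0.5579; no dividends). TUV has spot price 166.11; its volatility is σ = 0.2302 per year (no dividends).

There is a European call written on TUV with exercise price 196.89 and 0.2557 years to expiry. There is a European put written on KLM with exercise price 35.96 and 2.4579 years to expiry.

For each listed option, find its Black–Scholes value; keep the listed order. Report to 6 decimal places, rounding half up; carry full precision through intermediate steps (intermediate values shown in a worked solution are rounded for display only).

price(TUV call K=196.89) = 0.713916
price(KLM put K=35.96) = 12.185558

[TUV call K=196.89]
σ√T = 0.2302·√0.2557 = 0.116405
d₁ = (ln(S/K) + (r+σ²/2)T) / (σ√T) = (ln(166.11/196.89) + (0.012+0.2302²/2)·0.2557) / 0.116405 = (-0.169995 + 0.009843) / 0.116405 = -1.375816
d₂ = d₁ − σ√T = -1.375816 − 0.116405 = -1.492221
e^{−rT} = 0.996936
N(d₁) = 0.084439,  N(d₂) = 0.067821
price = S·N(d₁) − K·e^{−rT}·N(d₂) = 14.026205 − 13.312288 = 0.713916
[KLM put K=35.96]
σ√T = 0.5579·√2.4579 = 0.874658
d₁ = (ln(S/K) + (r+σ²/2)T) / (σ√T) = (ln(33.79/35.96) + (0.012+0.5579²/2)·2.4579) / 0.874658 = (-0.062242 + 0.412008) / 0.874658 = 0.399889
d₂ = d₁ − σ√T = 0.399889 − 0.874658 = -0.474770
e^{−rT} = 0.970936
N(−d₁) = 0.344619,  N(−d₂) = 0.682524
price = K·e^{−rT}·N(−d₂) − S·N(−d₁) = 23.830240 − 11.644682 = 12.185558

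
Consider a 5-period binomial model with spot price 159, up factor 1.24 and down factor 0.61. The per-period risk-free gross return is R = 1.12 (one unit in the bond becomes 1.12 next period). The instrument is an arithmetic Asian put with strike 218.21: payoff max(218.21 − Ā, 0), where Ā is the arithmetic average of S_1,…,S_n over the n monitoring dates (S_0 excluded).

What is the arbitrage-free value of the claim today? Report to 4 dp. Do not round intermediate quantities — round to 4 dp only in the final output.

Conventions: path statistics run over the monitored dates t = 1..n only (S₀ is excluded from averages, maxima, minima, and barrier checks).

Under the martingale measure an up-move has probability p* = 0.8095; value the claim as the probability-weighted average of per-path payoffs, discounted 5 periods at R = 1.12.
Enumerate all 2^5 = 32 price paths (U = up ×1.24, D = down ×0.61); each path with k up-moves has probability p*^k·(1−p*)^(5−k).
DDDDD: Ā=45.5376, payoff=172.6724, prob=0.000251
UDDDD: Ā=92.5682, payoff=125.6418, prob=0.001066
DUDDD: Ā=72.5342, payoff=145.6758, prob=0.001066
UUDDD: Ā=147.4465, payoff=70.7635, prob=0.004529
DDUDD: Ā=60.3134, payoff=157.8966, prob=0.001066
UDUDD: Ā=122.6044, payoff=95.6056, prob=0.004529
DUUDD: Ā=102.5704, payoff=115.6396, prob=0.004529
UUUDD: Ā=208.5037, payoff=9.7063, prob=0.019247
DDDUD: Ā=52.8588, payoff=165.3512, prob=0.001066
UDDUD: Ā=107.4506, payoff=110.7594, prob=0.004529
DUDUD: Ā=87.4166, payoff=130.7934, prob=0.004529
UUDUD: Ā=177.6994, payoff=40.5106, prob=0.019247
DDUUD: Ā=75.1959, payoff=143.0141, prob=0.004529
UDUUD: Ā=152.8572, payoff=65.3528, prob=0.019247
DUUUD: Ā=132.8232, payoff=85.3868, prob=0.019247
UUUUD: Ā=270.0013, payoff=0.0000, prob=0.081801
DDDDU: Ā=48.3114, payoff=169.8986, prob=0.001066
UDDDU: Ā=98.2069, payoff=120.0031, prob=0.004529
DUDDU: Ā=78.1729, payoff=140.0371, prob=0.004529
UUDDU: Ā=158.9088, payoff=59.3012, prob=0.019247
DDUDU: Ā=65.9521, payoff=152.2579, prob=0.004529
UDUDU: Ā=134.0666, payoff=84.1434, prob=0.019247
DUUDU: Ā=114.0326, payoff=104.1774, prob=0.019247
UUUDU: Ā=231.8040, payoff=0.0000, prob=0.081801
DDDUU: Ā=58.4975, payoff=159.7125, prob=0.004529
UDDUU: Ā=118.9129, payoff=99.2971, prob=0.019247
DUDUU: Ā=98.8789, payoff=119.3311, prob=0.019247
UUDUU: Ā=200.9998, payoff=17.2102, prob=0.081801
DDUUU: Ā=86.6582, payoff=131.5518, prob=0.019247
UDUUU: Ā=176.1576, payoff=42.0524, prob=0.081801
DUUUU: Ā=156.1236, payoff=62.0864, prob=0.081801
UUUUU: Ā=317.3660, payoff=0.0000, prob=0.347655
Price = Σ prob·payoff / R^5 = 31.767636 / 1.762342 = 18.0258

price = 18.0258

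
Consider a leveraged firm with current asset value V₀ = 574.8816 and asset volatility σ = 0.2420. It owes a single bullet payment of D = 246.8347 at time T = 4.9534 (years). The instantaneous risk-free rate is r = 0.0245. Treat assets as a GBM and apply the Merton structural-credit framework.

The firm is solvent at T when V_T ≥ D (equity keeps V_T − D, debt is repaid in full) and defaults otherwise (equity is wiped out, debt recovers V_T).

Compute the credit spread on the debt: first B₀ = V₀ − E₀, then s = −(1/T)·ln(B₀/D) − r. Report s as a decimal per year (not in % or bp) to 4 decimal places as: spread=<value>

Equity is a call on the firm's assets struck at D = 246.8347:
d₁ = [ln(V₀/D) + (r + σ²/2)T] / (σ√T)
   = [ln(574.8816/246.8347) + (0.0245 + 0.5·0.2420²)·4.9534] / (0.2420·√4.9534)
   = [0.845445 + 0.266404] / 0.538601 = 2.064328
d₂ = d₁ − σ√T = 2.064328 − 0.538601 = 1.525727
N(d₁) = 0.980507,  N(d₂) = 0.936461,  e^(−rT) = 0.885717
E₀ = V₀·N(d₁) − D·e^(−rT)·N(d₂)
   = 574.8816·0.980507 − 246.8347·0.885717·0.936461 = 358.940907
B₀ = V₀ − E₀ = 574.8816 − 358.940907 = 215.940693
spread = −(1/T)·ln(B₀/D) − r = −(1/4.9534)·ln(215.940693/246.8347) − 0.0245 = 0.00249461

spread=0.0025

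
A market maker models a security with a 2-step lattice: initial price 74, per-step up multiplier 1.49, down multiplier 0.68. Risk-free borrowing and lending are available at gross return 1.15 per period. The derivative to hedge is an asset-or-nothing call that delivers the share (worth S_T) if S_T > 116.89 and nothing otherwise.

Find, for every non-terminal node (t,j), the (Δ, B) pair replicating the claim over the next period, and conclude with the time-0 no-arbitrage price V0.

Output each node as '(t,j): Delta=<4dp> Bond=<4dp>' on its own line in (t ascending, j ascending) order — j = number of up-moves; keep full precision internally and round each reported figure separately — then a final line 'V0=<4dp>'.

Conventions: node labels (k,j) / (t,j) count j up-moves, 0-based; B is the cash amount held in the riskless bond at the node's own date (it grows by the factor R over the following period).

(0,0): Delta=1.3829 Bond=-60.5125
(1,0): Delta=0.0000 Bond=0.0000
(1,1): Delta=1.8395 Bond=-119.9307
V0=41.8248

Since d<R<u, set p* = (R−d)/(u−d) = 0.5802; price each node as the discounted p*-expectation of its children.
Terminal payoffs: V(2,0)=0.0000, V(2,1)=0.0000, V(2,2)=164.2874
Node (1,0) S=50.3200: V=(p*·0.0000+(1−p*)·0.0000)/1.15=0.0000; Δ=(0.0000−0.0000)/(74.9768−34.2176)=0.0000; B=V−Δ·S=0.0000
Node (1,1) S=110.2600: V=(p*·164.2874+(1−p*)·0.0000)/1.15=82.8933; Δ=(164.2874−0.0000)/(164.2874−74.9768)=1.8395; B=V−Δ·S=-119.9307
Node (0,0) S=74.0000: V=(p*·82.8933+(1−p*)·0.0000)/1.15=41.8248; Δ=(82.8933−0.0000)/(110.2600−50.3200)=1.3829; B=V−Δ·S=-60.5125
Verification: the root portfolio costs Δ(0,0)·S0 + B(0,0) = 41.8248, matching V0.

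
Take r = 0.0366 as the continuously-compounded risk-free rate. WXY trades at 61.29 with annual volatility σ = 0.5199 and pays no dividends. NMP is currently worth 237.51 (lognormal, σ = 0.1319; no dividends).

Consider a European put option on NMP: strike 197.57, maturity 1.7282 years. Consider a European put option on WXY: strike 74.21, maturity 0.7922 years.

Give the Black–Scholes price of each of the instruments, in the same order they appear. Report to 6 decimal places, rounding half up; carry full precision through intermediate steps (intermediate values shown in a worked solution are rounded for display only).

[NMP put K=197.57]
σ√T = 0.1319·√1.7282 = 0.173397
d₁ = (ln(S/K) + (r+σ²/2)T) / (σ√T) = (ln(237.51/197.57) + (0.0366+0.1319²/2)·1.7282) / 0.173397 = (0.184117 + 0.078285) / 0.173397 = 1.513302
d₂ = d₁ − σ√T = 1.513302 − 0.173397 = 1.339905
e^{−rT} = 0.938707
N(−d₁) = 0.065101,  N(−d₂) = 0.090138
price = K·e^{−rT}·N(−d₂) − S·N(−d₁) = 16.717042 − 15.462251 = 1.254791
[WXY put K=74.21]
σ√T = 0.5199·√0.7922 = 0.462740
d₁ = (ln(S/K) + (r+σ²/2)T) / (σ√T) = (ln(61.29/74.21) + (0.0366+0.5199²/2)·0.7922) / 0.462740 = (-0.191282 + 0.136059) / 0.462740 = -0.119340
d₂ = d₁ − σ√T = -0.119340 − 0.462740 = -0.582080
e^{−rT} = 0.971422
N(−d₁) = 0.547497,  N(−d₂) = 0.719744
price = K·e^{−rT}·N(−d₂) − S·N(−d₁) = 51.885755 − 33.556093 = 18.329662

price(NMP put K=197.57) = 1.254791
price(WXY put K=74.21) = 18.329662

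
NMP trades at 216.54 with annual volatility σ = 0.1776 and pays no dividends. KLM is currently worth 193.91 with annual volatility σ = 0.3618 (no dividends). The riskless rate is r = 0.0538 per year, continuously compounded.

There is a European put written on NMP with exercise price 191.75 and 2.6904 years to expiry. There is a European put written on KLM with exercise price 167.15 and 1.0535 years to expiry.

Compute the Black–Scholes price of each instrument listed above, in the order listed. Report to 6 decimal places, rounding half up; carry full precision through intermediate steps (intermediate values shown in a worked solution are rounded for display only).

[NMP put K=191.75]
σ√T = 0.1776·√2.6904 = 0.291307
d₁ = (ln(S/K) + (r+σ²/2)T) / (σ√T) = (ln(216.54/191.75) + (0.0538+0.1776²/2)·2.6904) / 0.291307 = (0.121583 + 0.187173) / 0.291307 = 1.059899
d₂ = d₁ − σ√T = 1.059899 − 0.291307 = 0.768592
e^{−rT} = 0.865244
N(−d₁) = 0.144595,  N(−d₂) = 0.221068
price = K·e^{−rT}·N(−d₂) − S·N(−d₁) = 36.677495 − 31.310659 = 5.366836
[KLM put K=167.15]
σ√T = 0.3618·√1.0535 = 0.371352
d₁ = (ln(S/K) + (r+σ²/2)T) / (σ√T) = (ln(193.91/167.15) + (0.0538+0.3618²/2)·1.0535) / 0.371352 = (0.148503 + 0.125629) / 0.371352 = 0.738200
d₂ = d₁ − σ√T = 0.738200 − 0.371352 = 0.366848
e^{−rT} = 0.944898
N(−d₁) = 0.230197,  N(−d₂) = 0.356866
price = K·e^{−rT}·N(−d₂) − S·N(−d₁) = 56.363358 − 44.637410 = 11.725948

price(NMP put K=191.75) = 5.366836
price(KLM put K=167.15) = 11.725948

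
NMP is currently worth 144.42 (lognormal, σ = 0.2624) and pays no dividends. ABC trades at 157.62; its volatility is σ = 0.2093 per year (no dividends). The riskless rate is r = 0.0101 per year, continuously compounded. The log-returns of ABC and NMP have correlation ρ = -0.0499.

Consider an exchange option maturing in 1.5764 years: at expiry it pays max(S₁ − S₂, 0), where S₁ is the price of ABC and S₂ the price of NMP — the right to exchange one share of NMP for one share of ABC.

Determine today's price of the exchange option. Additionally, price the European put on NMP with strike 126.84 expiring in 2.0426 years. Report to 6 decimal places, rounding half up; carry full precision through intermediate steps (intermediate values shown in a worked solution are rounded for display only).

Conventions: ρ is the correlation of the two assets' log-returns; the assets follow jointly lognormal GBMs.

σ_eff = √(σ₁² + σ₂² − 2ρσ₁σ₂) = √(0.2093² + 0.2624² − 2·-0.0499·0.2093·0.2624) = 0.343717
d₁ = (ln(S₁/S₂) + (q₂ − q₁ + σ_eff²/2)T) / (σ_eff√T) = (ln(157.62/144.42) + (0.0 − 0.0 + 0.059071)·1.5764) / 0.431553 = 0.418443
d₂ = d₁ − σ_eff√T = 0.418443 − 0.431553 = -0.013110
N(d₁) = 0.662188,  N(d₂) = 0.494770
V = S₁·e^{−q₁T}·N(d₁) − S₂·e^{−q₂T}·N(d₂) = 104.374133 − 71.454691 = 32.919442
[vanilla: NMP put K=126.84]
σ√T = 0.2624·√2.0426 = 0.375021
d₁ = (ln(S/K) + (r+σ²/2)T) / (σ√T) = (ln(144.42/126.84) + (0.0101+0.2624²/2)·2.0426) / 0.375021 = (0.129799 + 0.090951) / 0.375021 = 0.588633
d₂ = d₁ − σ√T = 0.588633 − 0.375021 = 0.213613
e^{−rT} = 0.979581
N(−d₁) = 0.278054,  N(−d₂) = 0.415425
price = K·e^{−rT}·N(−d₂) − S·N(−d₁) = 51.616533 − 40.156498 = 11.460035

exchange price = 32.919442
price(NMP put K=126.84) = 11.460035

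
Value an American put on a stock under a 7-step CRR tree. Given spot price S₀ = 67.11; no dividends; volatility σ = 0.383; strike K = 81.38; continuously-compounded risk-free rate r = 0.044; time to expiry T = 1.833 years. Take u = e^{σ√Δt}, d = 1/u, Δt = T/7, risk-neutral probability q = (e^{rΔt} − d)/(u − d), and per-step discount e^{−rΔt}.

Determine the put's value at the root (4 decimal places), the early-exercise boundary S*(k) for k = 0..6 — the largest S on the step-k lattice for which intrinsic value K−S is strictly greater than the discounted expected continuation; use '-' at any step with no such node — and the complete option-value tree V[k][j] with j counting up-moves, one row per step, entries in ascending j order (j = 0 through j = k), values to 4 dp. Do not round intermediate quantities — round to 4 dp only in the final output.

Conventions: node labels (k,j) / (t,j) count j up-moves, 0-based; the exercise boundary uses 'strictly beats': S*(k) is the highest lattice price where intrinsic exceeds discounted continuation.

params: Δt=0.26186 u=1.21651 d=0.82202 q=0.48053 e^(-rΔt)=0.98854
t_7 payoffs: 64.3596 56.1914 44.1034 26.2141 0.0000 0.0000 0.0000 0.0000
t_6: node(6,0) S=20.7055 payoff=60.6745 vs cont=59.7422 → 60.6745 [stop]  node(6,1) S=30.6422 payoff=50.7378 vs cont=49.8055 → 50.7378 [stop]  node(6,2) S=45.3475 payoff=36.0325 vs cont=35.1002 → 36.0325 [stop]  node(6,3) S=67.1100 payoff=14.2700 vs cont=13.4613 → 14.2700 [stop]  node(6,4) S=99.3164 payoff=0.0000 vs cont=0.0000 → 0.0000 [wait]  node(6,5) S=146.9787 payoff=0.0000 vs cont=0.0000 → 0.0000 [wait]  node(6,6) S=217.5144 payoff=0.0000 vs cont=0.0000 → 0.0000 [wait]  ⇒ S*(6)=67.1100
t_5: node(5,0) S=25.1886 payoff=56.1914 vs cont=55.2592 → 56.1914 [stop]  node(5,1) S=37.2766 payoff=44.1034 vs cont=43.1711 → 44.1034 [stop]  node(5,2) S=55.1659 payoff=26.2141 vs cont=25.2819 → 26.2141 [stop]  node(5,3) S=81.6402 payoff=0.0000 vs cont=7.3279 → 7.3279 [wait]  node(5,4) S=120.8197 payoff=0.0000 vs cont=0.0000 → 0.0000 [wait]  node(5,5) S=178.8015 payoff=0.0000 vs cont=0.0000 → 0.0000 [wait]  ⇒ S*(5)=55.1659
t_4: node(4,0) S=30.6422 payoff=50.7378 vs cont=49.8055 → 50.7378 [stop]  node(4,1) S=45.3475 payoff=36.0325 vs cont=35.1002 → 36.0325 [stop]  node(4,2) S=67.1100 payoff=14.2700 vs cont=16.9423 → 16.9423 [wait]  node(4,3) S=99.3164 payoff=0.0000 vs cont=3.7630 → 3.7630 [wait]  node(4,4) S=146.9787 payoff=0.0000 vs cont=0.0000 → 0.0000 [wait]  ⇒ S*(4)=45.3475
t_3: node(3,0) S=37.2766 payoff=44.1034 vs cont=43.1711 → 44.1034 [stop]  node(3,1) S=55.1659 payoff=26.2141 vs cont=26.5513 → 26.5513 [wait]  node(3,2) S=81.6402 payoff=0.0000 vs cont=10.4876 → 10.4876 [wait]  node(3,3) S=120.8197 payoff=0.0000 vs cont=1.9323 → 1.9323 [wait]  ⇒ S*(3)=37.2766
t_2: node(2,0) S=45.3475 payoff=36.0325 vs cont=35.2604 → 36.0325 [stop]  node(2,1) S=67.1100 payoff=14.2700 vs cont=18.6164 → 18.6164 [wait]  node(2,2) S=99.3164 payoff=0.0000 vs cont=6.3035 → 6.3035 [wait]  ⇒ S*(2)=45.3475
t_1: node(1,0) S=55.1659 payoff=26.2141 vs cont=27.3466 → 27.3466 [wait]  node(1,1) S=81.6402 payoff=0.0000 vs cont=12.5541 → 12.5541 [wait]  ⇒ S*(1)=-
t_0: node(0,0) S=67.1100 payoff=14.2700 vs cont=20.0065 → 20.0065 [wait]  ⇒ S*(0)=-

price = 20.0065
boundary = - - 45.3475 37.2766 45.3475 55.1659 67.1100
tree:
20.0065
27.3466 12.5541
36.0325 18.6164 6.3035
44.1034 26.5513 10.4876 1.9323
50.7378 36.0325 16.9423 3.7630 0.0000
56.1914 44.1034 26.2141 7.3279 0.0000 0.0000
60.6745 50.7378 36.0325 14.2700 0.0000 0.0000 0.0000
64.3596 56.1914 44.1034 26.2141 0.0000 0.0000 0.0000 0.0000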